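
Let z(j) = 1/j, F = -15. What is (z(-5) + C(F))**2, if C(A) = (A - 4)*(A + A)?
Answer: 8116801/25 ≈ 3.2467e+5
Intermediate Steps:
C(A) = 2*A*(-4 + A) (C(A) = (-4 + A)*(2*A) = 2*A*(-4 + A))
z(j) = 1/j
(z(-5) + C(F))**2 = (1/(-5) + 2*(-15)*(-4 - 15))**2 = (-1/5 + 2*(-15)*(-19))**2 = (-1/5 + 570)**2 = (2849/5)**2 = 8116801/25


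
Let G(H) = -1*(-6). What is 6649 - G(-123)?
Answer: 6643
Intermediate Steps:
G(H) = 6
6649 - G(-123) = 6649 - 1*6 = 6649 - 6 = 6643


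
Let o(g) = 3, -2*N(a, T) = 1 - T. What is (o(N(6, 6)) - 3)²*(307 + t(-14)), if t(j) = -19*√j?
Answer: 0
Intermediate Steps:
N(a, T) = -½ + T/2 (N(a, T) = -(1 - T)/2 = -½ + T/2)
(o(N(6, 6)) - 3)²*(307 + t(-14)) = (3 - 3)²*(307 - 19*I*√14) = 0²*(307 - 19*I*√14) = 0*(307 - 19*I*√14) = 0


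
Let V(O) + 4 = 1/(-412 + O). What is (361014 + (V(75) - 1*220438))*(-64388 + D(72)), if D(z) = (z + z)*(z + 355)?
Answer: -137381012700/337 ≈ -4.0766e+8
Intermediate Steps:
V(O) = -4 + 1/(-412 + O)
D(z) = 2*z*(355 + z) (D(z) = (2*z)*(355 + z) = 2*z*(355 + z))
(361014 + (V(75) - 1*220438))*(-64388 + D(72)) = (361014 + ((1649 - 4*75)/(-412 + 75) - 1*220438))*(-64388 + 2*72*(355 + 72)) = (361014 + ((1649 - 300)/(-337) - 220438))*(-64388 + 2*72*427) = (361014 + (-1/337*1349 - 220438))*(-64388 + 61488) = (361014 + (-1349/337 - 220438))*(-2900) = (361014 - 74288955/337)*(-2900) = (47372763/337)*(-2900) = -137381012700/337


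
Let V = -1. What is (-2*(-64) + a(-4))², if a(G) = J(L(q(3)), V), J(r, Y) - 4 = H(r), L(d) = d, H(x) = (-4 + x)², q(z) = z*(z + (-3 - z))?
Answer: 90601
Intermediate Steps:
q(z) = -3*z (q(z) = z*(-3) = -3*z)
J(r, Y) = 4 + (-4 + r)²
a(G) = 173 (a(G) = 4 + (-4 - 3*3)² = 4 + (-4 - 9)² = 4 + (-13)² = 4 + 169 = 173)
(-2*(-64) + a(-4))² = (-2*(-64) + 173)² = (128 + 173)² = 301² = 90601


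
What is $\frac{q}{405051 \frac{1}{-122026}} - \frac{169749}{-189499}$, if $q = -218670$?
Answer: $\frac{1685517063555593}{25585586483} \approx 65878.0$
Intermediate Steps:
$\frac{q}{405051 \frac{1}{-122026}} - \frac{169749}{-189499} = - \frac{218670}{405051 \frac{1}{-122026}} - \frac{169749}{-189499} = - \frac{218670}{405051 \left(- \frac{1}{122026}\right)} - - \frac{169749}{189499} = - \frac{218670}{- \frac{405051}{122026}} + \frac{169749}{189499} = \left(-218670\right) \left(- \frac{122026}{405051}\right) + \frac{169749}{189499} = \frac{8894475140}{135017} + \frac{169749}{189499} = \frac{1685517063555593}{25585586483}$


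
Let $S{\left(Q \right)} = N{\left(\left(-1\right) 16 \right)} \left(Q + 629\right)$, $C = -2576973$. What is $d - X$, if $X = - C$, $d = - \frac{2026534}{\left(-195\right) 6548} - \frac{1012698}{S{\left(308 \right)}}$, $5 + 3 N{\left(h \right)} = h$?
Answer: $- \frac{10790324283203617}{4187462370} \approx -2.5768 \cdot 10^{6}$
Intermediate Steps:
$N{\left(h \right)} = - \frac{5}{3} + \frac{h}{3}$
$S{\left(Q \right)} = -4403 - 7 Q$ ($S{\left(Q \right)} = \left(- \frac{5}{3} + \frac{\left(-1\right) 16}{3}\right) \left(Q + 629\right) = \left(- \frac{5}{3} + \frac{1}{3} \left(-16\right)\right) \left(629 + Q\right) = \left(- \frac{5}{3} - \frac{16}{3}\right) \left(629 + Q\right) = - 7 \left(629 + Q\right) = -4403 - 7 Q$)
$d = \frac{653182802393}{4187462370}$ ($d = - \frac{2026534}{\left(-195\right) 6548} - \frac{1012698}{-4403 - 2156} = - \frac{2026534}{-1276860} - \frac{1012698}{-4403 - 2156} = \left(-2026534\right) \left(- \frac{1}{1276860}\right) - \frac{1012698}{-6559} = \frac{1013267}{638430} - - \frac{1012698}{6559} = \frac{1013267}{638430} + \frac{1012698}{6559} = \frac{653182802393}{4187462370} \approx 155.99$)
$X = 2576973$ ($X = \left(-1\right) \left(-2576973\right) = 2576973$)
$d - X = \frac{653182802393}{4187462370} - 2576973 = - \frac{10790324283203617}{4187462370}$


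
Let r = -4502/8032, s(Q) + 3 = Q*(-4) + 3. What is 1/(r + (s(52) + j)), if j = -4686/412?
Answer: -413648/90975381 ≈ -0.0045468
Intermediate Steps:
s(Q) = -4*Q (s(Q) = -3 + (Q*(-4) + 3) = -3 + (-4*Q + 3) = -3 + (3 - 4*Q) = -4*Q)
r = -2251/4016 (r = -4502*1/8032 = -2251/4016 ≈ -0.56051)
j = -2343/206 (j = -4686*1/412 = -2343/206 ≈ -11.374)
1/(r + (s(52) + j)) = 1/(-2251/4016 + (-4*52 - 2343/206)) = 1/(-2251/4016 + (-208 - 2343/206)) = 1/(-2251/4016 - 45191/206) = 1/(-90975381/413648) = -413648/90975381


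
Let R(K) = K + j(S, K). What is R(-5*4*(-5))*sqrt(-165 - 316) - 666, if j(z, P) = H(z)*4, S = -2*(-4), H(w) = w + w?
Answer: -666 + 164*I*sqrt(481) ≈ -666.0 + 3596.8*I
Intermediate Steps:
H(w) = 2*w
S = 8
j(z, P) = 8*z (j(z, P) = (2*z)*4 = 8*z)
R(K) = 64 + K (R(K) = K + 8*8 = K + 64 = 64 + K)
R(-5*4*(-5))*sqrt(-165 - 316) - 666 = (64 - 5*4*(-5))*sqrt(-165 - 316) - 666 = (64 - 20*(-5))*sqrt(-481) - 666 = (64 + 100)*(I*sqrt(481)) - 666 = 164*(I*sqrt(481)) - 666 = 164*I*sqrt(481) - 666 = -666 + 164*I*sqrt(481)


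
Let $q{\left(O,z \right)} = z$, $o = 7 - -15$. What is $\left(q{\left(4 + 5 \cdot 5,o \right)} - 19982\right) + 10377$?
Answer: $-9583$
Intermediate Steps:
$o = 22$ ($o = 7 + 15 = 22$)
$\left(q{\left(4 + 5 \cdot 5,o \right)} - 19982\right) + 10377 = \left(22 - 19982\right) + 10377 = -19960 + 10377 = -9583$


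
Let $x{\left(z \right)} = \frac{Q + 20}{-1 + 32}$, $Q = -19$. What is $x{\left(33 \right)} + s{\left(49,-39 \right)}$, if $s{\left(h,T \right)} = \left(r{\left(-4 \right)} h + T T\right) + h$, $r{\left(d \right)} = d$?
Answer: $\frac{42595}{31} \approx 1374.0$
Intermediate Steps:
$x{\left(z \right)} = \frac{1}{31}$ ($x{\left(z \right)} = \frac{-19 + 20}{-1 + 32} = 1 \cdot \frac{1}{31} = \frac{1}{31}$)
$s{\left(h,T \right)} = T^{2} - 3 h$ ($s{\left(h,T \right)} = \left(- 4 h + T T\right) + h = \left(- 4 h + T^{2}\right) + h = \left(T^{2} - 4 h\right) + h = T^{2} - 3 h$)
$x{\left(33 \right)} + s{\left(49,-39 \right)} = \frac{1}{31} + \left(\left(-39\right)^{2} - 147\right) = \frac{1}{31} + \left(1521 - 147\right) = \frac{1}{31} + 1374 = \frac{42595}{31}$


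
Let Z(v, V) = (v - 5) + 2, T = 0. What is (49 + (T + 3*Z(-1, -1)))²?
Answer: 1369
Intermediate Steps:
Z(v, V) = -3 + v (Z(v, V) = (-5 + v) + 2 = -3 + v)
(49 + (T + 3*Z(-1, -1)))² = (49 + (0 + 3*(-3 - 1)))² = (49 + (0 + 3*(-4)))² = (49 + (0 - 12))² = (49 - 12)² = 37² = 1369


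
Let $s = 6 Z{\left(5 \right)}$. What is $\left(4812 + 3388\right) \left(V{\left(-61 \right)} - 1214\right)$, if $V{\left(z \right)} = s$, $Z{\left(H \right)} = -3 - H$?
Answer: $-10348400$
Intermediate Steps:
$s = -48$ ($s = 6 \left(-3 - 5\right) = 6 \left(-8\right) = -48$)
$V{\left(z \right)} = -48$
$\left(4812 + 3388\right) \left(V{\left(-61 \right)} - 1214\right) = \left(4812 + 3388\right) \left(-48 - 1214\right) = 8200 \left(-1262\right) = -10348400$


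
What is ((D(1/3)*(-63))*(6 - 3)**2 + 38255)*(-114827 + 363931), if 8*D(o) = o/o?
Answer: 9511818274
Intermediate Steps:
D(o) = 1/8 (D(o) = (o/o)/8 = (1/8)*1 = 1/8)
((D(1/3)*(-63))*(6 - 3)**2 + 38255)*(-114827 + 363931) = (((1/8)*(-63))*(6 - 3)**2 + 38255)*(-114827 + 363931) = (-63/8*3**2 + 38255)*249104 = (-63/8*9 + 38255)*249104 = (-567/8 + 38255)*249104 = (305473/8)*249104 = 9511818274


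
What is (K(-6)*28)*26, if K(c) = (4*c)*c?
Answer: 104832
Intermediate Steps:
K(c) = 4*c²
(K(-6)*28)*26 = ((4*(-6)²)*28)*26 = ((4*36)*28)*26 = (144*28)*26 = 4032*26 = 104832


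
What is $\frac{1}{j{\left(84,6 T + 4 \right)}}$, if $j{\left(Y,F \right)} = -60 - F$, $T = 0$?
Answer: $- \frac{1}{64} \approx -0.015625$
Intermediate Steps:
$\frac{1}{j{\left(84,6 T + 4 \right)}} = \frac{1}{-60 - \left(6 \cdot 0 + 4\right)} = \frac{1}{-60 - \left(0 + 4\right)} = \frac{1}{-60 - 4} = \frac{1}{-64} = - \frac{1}{64}$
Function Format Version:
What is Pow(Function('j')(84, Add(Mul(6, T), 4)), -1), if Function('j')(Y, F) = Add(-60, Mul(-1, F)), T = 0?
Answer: Rational(-1, 64) ≈ -0.015625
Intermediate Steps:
Pow(Function('j')(84, Add(Mul(6, T), 4)), -1) = Pow(Add(-60, Mul(-1, Add(Mul(6, 0), 4))), -1) = Pow(Add(-60, Mul(-1, Add(0, 4))), -1) = Pow(Add(-60, Mul(-1, 4)), -1) = Pow(Add(-60, -4), -1) = Pow(-64, -1) = Rational(-1, 64)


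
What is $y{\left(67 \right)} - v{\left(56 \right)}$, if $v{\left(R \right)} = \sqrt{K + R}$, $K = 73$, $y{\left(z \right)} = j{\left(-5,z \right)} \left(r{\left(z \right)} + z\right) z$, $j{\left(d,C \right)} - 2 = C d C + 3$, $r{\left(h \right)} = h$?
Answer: $-201466320 - \sqrt{129} \approx -2.0147 \cdot 10^{8}$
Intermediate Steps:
$j{\left(d,C \right)} = 5 + d C^{2}$ ($j{\left(d,C \right)} = 2 + \left(C d C + 3\right) = 2 + \left(d C^{2} + 3\right) = 2 + \left(3 + d C^{2}\right) = 5 + d C^{2}$)
$y{\left(z \right)} = 2 z^{2} \left(5 - 5 z^{2}\right)$ ($y{\left(z \right)} = \left(5 - 5 z^{2}\right) \left(z + z\right) z = \left(5 - 5 z^{2}\right) 2 z z = 2 z \left(5 - 5 z^{2}\right) z = 2 z^{2} \left(5 - 5 z^{2}\right)$)
$v{\left(R \right)} = \sqrt{73 + R}$
$y{\left(67 \right)} - v{\left(56 \right)} = 10 \cdot 67^{2} \left(1 - 67^{2}\right) - \sqrt{73 + 56} = 10 \cdot 4489 \left(1 - 4489\right) - \sqrt{129} = 10 \cdot 4489 \left(-4488\right) - \sqrt{129} = -201466320 - \sqrt{129}$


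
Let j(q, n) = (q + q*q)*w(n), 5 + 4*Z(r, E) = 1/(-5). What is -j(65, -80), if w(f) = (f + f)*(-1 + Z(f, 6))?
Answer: -1578720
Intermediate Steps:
Z(r, E) = -13/10 (Z(r, E) = -5/4 + (¼)/(-5) = -5/4 + (¼)*(-⅕) = -5/4 - 1/20 = -13/10)
w(f) = -23*f/5 (w(f) = (f + f)*(-1 - 13/10) = (2*f)*(-23/10) = -23*f/5)
j(q, n) = -23*n*(q + q²)/5 (j(q, n) = (q + q*q)*(-23*n/5) = (q + q²)*(-23*n/5) = -23*n*(q + q²)/5)
-j(65, -80) = -(-23)*(-80)*65*(1 + 65)/5 = -(-23)*(-80)*65*66/5 = -1*1578720 = -1578720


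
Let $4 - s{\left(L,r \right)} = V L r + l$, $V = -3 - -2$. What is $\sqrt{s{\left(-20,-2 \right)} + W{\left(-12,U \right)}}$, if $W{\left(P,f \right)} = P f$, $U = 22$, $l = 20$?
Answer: $4 i \sqrt{15} \approx 15.492 i$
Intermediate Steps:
$V = -1$ ($V = -3 + 2 = -1$)
$s{\left(L,r \right)} = -16 + L r$ ($s{\left(L,r \right)} = 4 - \left(- L r + 20\right) = 4 - \left(20 - L r\right) = 4 + \left(-20 + L r\right) = -16 + L r$)
$\sqrt{s{\left(-20,-2 \right)} + W{\left(-12,U \right)}} = \sqrt{\left(-16 - -40\right) - 264} = \sqrt{\left(-16 + 40\right) - 264} = \sqrt{24 - 264} = \sqrt{-240} = 4 i \sqrt{15}$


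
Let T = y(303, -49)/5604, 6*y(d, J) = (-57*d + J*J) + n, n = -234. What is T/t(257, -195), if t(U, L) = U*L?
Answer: 1888/210633345 ≈ 8.9634e-6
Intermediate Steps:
y(d, J) = -39 - 19*d/2 + J²/6 (y(d, J) = ((-57*d + J*J) - 234)/6 = ((-57*d + J²) - 234)/6 = ((J² - 57*d) - 234)/6 = (-234 + J² - 57*d)/6 = -39 - 19*d/2 + J²/6)
t(U, L) = L*U
T = -1888/4203 (T = (-39 - 19/2*303 + (⅙)*(-49)²)/5604 = (-39 - 5757/2 + (⅙)*2401)*(1/5604) = (-39 - 5757/2 + 2401/6)*(1/5604) = -7552/3*1/5604 = -1888/4203 ≈ -0.44920)
T/t(257, -195) = -1888/(4203*((-195*257))) = -1888/4203/(-50115) = -1888/4203*(-1/50115) = 1888/210633345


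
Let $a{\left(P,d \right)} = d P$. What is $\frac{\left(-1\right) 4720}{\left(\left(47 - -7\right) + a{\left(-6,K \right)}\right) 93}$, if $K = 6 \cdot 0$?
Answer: $- \frac{2360}{2511} \approx -0.93986$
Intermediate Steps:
$K = 0$
$a{\left(P,d \right)} = P d$
$\frac{\left(-1\right) 4720}{\left(\left(47 - -7\right) + a{\left(-6,K \right)}\right) 93} = \frac{\left(-1\right) 4720}{\left(\left(47 - -7\right) - 0\right) 93} = - \frac{4720}{\left(\left(47 + 7\right) + 0\right) 93} = - \frac{4720}{\left(54 + 0\right) 93} = - \frac{4720}{54 \cdot 93} = - \frac{4720}{5022} = \left(-4720\right) \frac{1}{5022} = - \frac{2360}{2511}$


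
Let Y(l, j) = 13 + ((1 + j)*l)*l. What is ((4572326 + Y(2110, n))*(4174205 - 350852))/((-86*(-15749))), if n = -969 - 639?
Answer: -27336791809286433/1354414 ≈ -2.0183e+10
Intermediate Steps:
n = -1608
Y(l, j) = 13 + l²*(1 + j) (Y(l, j) = 13 + (l*(1 + j))*l = 13 + l²*(1 + j))
((4572326 + Y(2110, n))*(4174205 - 350852))/((-86*(-15749))) = ((4572326 + (13 + 2110² - 1608*2110²))*(4174205 - 350852))/((-86*(-15749))) = ((4572326 + (13 + 4452100 - 1608*4452100))*3823353)/1354414 = ((4572326 + (13 + 4452100 - 7158976800))*3823353)*(1/1354414) = ((4572326 - 7154524687)*3823353)*(1/1354414) = -7149952361*3823353*(1/1354414) = -27336791809286433*1/1354414 = -27336791809286433/1354414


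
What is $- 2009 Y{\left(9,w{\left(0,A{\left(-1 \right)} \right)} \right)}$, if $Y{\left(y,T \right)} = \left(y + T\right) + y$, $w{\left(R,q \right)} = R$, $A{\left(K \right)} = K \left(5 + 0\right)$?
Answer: $-36162$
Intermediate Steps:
$A{\left(K \right)} = 5 K$ ($A{\left(K \right)} = K 5 = 5 K$)
$Y{\left(y,T \right)} = T + 2 y$ ($Y{\left(y,T \right)} = \left(T + y\right) + y = T + 2 y$)
$- 2009 Y{\left(9,w{\left(0,A{\left(-1 \right)} \right)} \right)} = - 2009 \left(0 + 2 \cdot 9\right) = - 2009 \left(0 + 18\right) = \left(-2009\right) 18 = -36162$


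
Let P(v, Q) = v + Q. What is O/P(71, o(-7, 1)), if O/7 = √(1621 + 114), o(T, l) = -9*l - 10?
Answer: 7*√1735/52 ≈ 5.6072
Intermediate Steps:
o(T, l) = -10 - 9*l
P(v, Q) = Q + v
O = 7*√1735 (O = 7*√(1621 + 114) = 7*√1735 ≈ 291.57)
O/P(71, o(-7, 1)) = (7*√1735)/((-10 - 9*1) + 71) = (7*√1735)/((-10 - 9) + 71) = (7*√1735)/(-19 + 71) = (7*√1735)/52 = (7*√1735)*(1/52) = 7*√1735/52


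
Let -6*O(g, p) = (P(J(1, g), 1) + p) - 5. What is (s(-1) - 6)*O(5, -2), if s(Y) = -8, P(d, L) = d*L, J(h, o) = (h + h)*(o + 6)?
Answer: 35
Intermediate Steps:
J(h, o) = 2*h*(6 + o) (J(h, o) = (2*h)*(6 + o) = 2*h*(6 + o))
P(d, L) = L*d
O(g, p) = -7/6 - g/3 - p/6 (O(g, p) = -((1*(2*1*(6 + g)) + p) - 5)/6 = -((1*(12 + 2*g) + p) - 5)/6 = -(((12 + 2*g) + p) - 5)/6 = -((12 + p + 2*g) - 5)/6 = -(7 + p + 2*g)/6 = -7/6 - g/3 - p/6)
(s(-1) - 6)*O(5, -2) = (-8 - 6)*(-7/6 - ⅓*5 - ⅙*(-2)) = -14*(-7/6 - 5/3 + ⅓) = -14*(-5/2) = 35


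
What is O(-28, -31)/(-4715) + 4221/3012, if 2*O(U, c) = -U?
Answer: 6619949/4733860 ≈ 1.3984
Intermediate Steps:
O(U, c) = -U/2 (O(U, c) = (-U)/2 = -U/2)
O(-28, -31)/(-4715) + 4221/3012 = -1/2*(-28)/(-4715) + 4221/3012 = 14*(-1/4715) + 4221*(1/3012) = -14/4715 + 1407/1004 = 6619949/4733860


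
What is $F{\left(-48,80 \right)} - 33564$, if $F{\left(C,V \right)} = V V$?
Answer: $-27164$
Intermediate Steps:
$F{\left(C,V \right)} = V^{2}$
$F{\left(-48,80 \right)} - 33564 = 80^{2} - 33564 = 6400 - 33564 = -27164$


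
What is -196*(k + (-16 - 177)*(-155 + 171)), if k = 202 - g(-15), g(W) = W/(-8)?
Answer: 1132047/2 ≈ 5.6602e+5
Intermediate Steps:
g(W) = -W/8 (g(W) = W*(-⅛) = -W/8)
k = 1601/8 (k = 202 - (-1)*(-15)/8 = 202 - 1*15/8 = 202 - 15/8 = 1601/8 ≈ 200.13)
-196*(k + (-16 - 177)*(-155 + 171)) = -196*(1601/8 + (-16 - 177)*(-155 + 171)) = -196*(1601/8 - 193*16) = -196*(1601/8 - 3088) = -196*(-23103/8) = 1132047/2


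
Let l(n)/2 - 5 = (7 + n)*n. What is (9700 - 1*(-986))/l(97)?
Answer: 5343/10093 ≈ 0.52938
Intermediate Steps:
l(n) = 10 + 2*n*(7 + n) (l(n) = 10 + 2*((7 + n)*n) = 10 + 2*(n*(7 + n)) = 10 + 2*n*(7 + n))
(9700 - 1*(-986))/l(97) = (9700 - 1*(-986))/(10 + 2*97² + 14*97) = (9700 + 986)/(10 + 2*9409 + 1358) = 10686/(10 + 18818 + 1358) = 10686/20186 = 10686*(1/20186) = 5343/10093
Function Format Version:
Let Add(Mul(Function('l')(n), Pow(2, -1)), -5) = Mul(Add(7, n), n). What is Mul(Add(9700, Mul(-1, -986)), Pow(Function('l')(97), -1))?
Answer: Rational(5343, 10093) ≈ 0.52938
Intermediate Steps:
Function('l')(n) = Add(10, Mul(2, n, Add(7, n))) (Function('l')(n) = Add(10, Mul(2, Mul(Add(7, n), n))) = Add(10, Mul(2, Mul(n, Add(7, n)))) = Add(10, Mul(2, n, Add(7, n))))
Mul(Add(9700, Mul(-1, -986)), Pow(Function('l')(97), -1)) = Mul(Add(9700, Mul(-1, -986)), Pow(Add(10, Mul(2, Pow(97, 2)), Mul(14, 97)), -1)) = Mul(Add(9700, 986), Pow(Add(10, Mul(2, 9409), 1358), -1)) = Mul(10686, Pow(Add(10, 18818, 1358), -1)) = Mul(10686, Pow(20186, -1)) = Mul(10686, Rational(1, 20186)) = Rational(5343, 10093)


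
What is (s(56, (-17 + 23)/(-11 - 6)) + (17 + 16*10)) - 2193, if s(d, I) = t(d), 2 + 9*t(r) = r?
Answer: -2010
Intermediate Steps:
t(r) = -2/9 + r/9
s(d, I) = -2/9 + d/9
(s(56, (-17 + 23)/(-11 - 6)) + (17 + 16*10)) - 2193 = ((-2/9 + (⅑)*56) + (17 + 16*10)) - 2193 = ((-2/9 + 56/9) + (17 + 160)) - 2193 = (6 + 177) - 2193 = 183 - 2193 = -2010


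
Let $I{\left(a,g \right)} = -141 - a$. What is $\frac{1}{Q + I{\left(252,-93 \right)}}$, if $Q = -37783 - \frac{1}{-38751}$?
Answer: $- \frac{38751}{1479358175} \approx -2.6194 \cdot 10^{-5}$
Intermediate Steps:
$Q = - \frac{1464129032}{38751}$ ($Q = -37783 - - \frac{1}{38751} = -37783 + \frac{1}{38751} = - \frac{1464129032}{38751} \approx -37783.0$)
$\frac{1}{Q + I{\left(252,-93 \right)}} = \frac{1}{- \frac{1464129032}{38751} - 393} = \frac{1}{- \frac{1479358175}{38751}} = - \frac{38751}{1479358175}$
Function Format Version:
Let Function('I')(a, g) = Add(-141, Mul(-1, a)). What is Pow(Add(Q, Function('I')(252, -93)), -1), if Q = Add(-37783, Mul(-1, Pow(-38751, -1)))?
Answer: Rational(-38751, 1479358175) ≈ -2.6194e-5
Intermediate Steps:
Q = Rational(-1464129032, 38751) (Q = Add(-37783, Mul(-1, Rational(-1, 38751))) = Add(-37783, Rational(1, 38751)) = Rational(-1464129032, 38751) ≈ -37783.)
Pow(Add(Q, Function('I')(252, -93)), -1) = Pow(Add(Rational(-1464129032, 38751), Add(-141, Mul(-1, 252))), -1) = Pow(Add(Rational(-1464129032, 38751), Add(-141, -252)), -1) = Pow(Add(Rational(-1464129032, 38751), -393), -1) = Pow(Rational(-1479358175, 38751), -1) = Rational(-38751, 1479358175)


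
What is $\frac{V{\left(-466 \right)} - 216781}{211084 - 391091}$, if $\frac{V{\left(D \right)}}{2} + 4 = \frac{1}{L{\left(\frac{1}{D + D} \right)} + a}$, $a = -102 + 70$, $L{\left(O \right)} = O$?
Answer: $\frac{6465733789}{5368708775} \approx 1.2043$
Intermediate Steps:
$a = -32$
$V{\left(D \right)} = -8 + \frac{2}{-32 + \frac{1}{2 D}}$ ($V{\left(D \right)} = -8 + \frac{2}{\frac{1}{D + D} - 32} = -8 + \frac{2}{\frac{1}{2 D} - 32} = -8 + \frac{2}{-32 + \frac{1}{2 D}}$)
$\frac{V{\left(-466 \right)} - 216781}{211084 - 391091} = \frac{\frac{4 \left(2 - -60114\right)}{-1 + 64 \left(-466\right)} - 216781}{211084 - 391091} = \frac{\frac{4 \left(2 + 60114\right)}{-1 - 29824} - 216781}{-180007} = \left(4 \frac{1}{-29825} \cdot 60116 - 216781\right) \left(- \frac{1}{180007}\right) = \left(4 \left(- \frac{1}{29825}\right) 60116 - 216781\right) \left(- \frac{1}{180007}\right) = \left(- \frac{240464}{29825} - 216781\right) \left(- \frac{1}{180007}\right) = \left(- \frac{6465733789}{29825}\right) \left(- \frac{1}{180007}\right) = \frac{6465733789}{5368708775}$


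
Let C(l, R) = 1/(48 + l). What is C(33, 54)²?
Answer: 1/6561 ≈ 0.00015242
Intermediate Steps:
C(33, 54)² = (1/(48 + 33))² = (1/81)² = 1/6561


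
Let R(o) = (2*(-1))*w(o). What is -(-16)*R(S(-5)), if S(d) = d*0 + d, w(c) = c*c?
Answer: -800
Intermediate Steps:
w(c) = c**2
S(d) = d (S(d) = 0 + d = d)
R(o) = -2*o**2 (R(o) = (2*(-1))*o**2 = -2*o**2)
-(-16)*R(S(-5)) = -(-16)*(-2*(-5)**2) = -(-16)*(-2*25) = -(-16)*(-50) = -16*50 = -800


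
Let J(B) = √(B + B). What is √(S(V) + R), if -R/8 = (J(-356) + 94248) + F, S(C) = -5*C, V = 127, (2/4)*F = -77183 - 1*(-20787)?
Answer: √(147717 - 16*I*√178) ≈ 384.34 - 0.278*I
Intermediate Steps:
F = -112792 (F = 2*(-77183 - 1*(-20787)) = 2*(-77183 + 20787) = 2*(-56396) = -112792)
J(B) = √2*√B (J(B) = √(2*B) = √2*√B)
R = 148352 - 16*I*√178 (R = -8*((√2*√(-356) + 94248) - 112792) = -8*((√2*(2*I*√89) + 94248) - 112792) = -8*((2*I*√178 + 94248) - 112792) = -8*((94248 + 2*I*√178) - 112792) = -8*(-18544 + 2*I*√178) = 148352 - 16*I*√178 ≈ 1.4835e+5 - 213.47*I)
√(S(V) + R) = √(-5*127 + (148352 - 16*I*√178)) = √(-635 + (148352 - 16*I*√178)) = √(147717 - 16*I*√178)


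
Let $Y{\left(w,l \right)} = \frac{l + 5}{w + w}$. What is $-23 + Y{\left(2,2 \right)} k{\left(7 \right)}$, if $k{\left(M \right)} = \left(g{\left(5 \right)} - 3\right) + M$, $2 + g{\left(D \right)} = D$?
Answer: $- \frac{43}{4} \approx -10.75$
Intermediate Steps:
$Y{\left(w,l \right)} = \frac{5 + l}{2 w}$
$g{\left(D \right)} = -2 + D$
$k{\left(M \right)} = M$ ($k{\left(M \right)} = \left(\left(-2 + 5\right) - 3\right) + M = \left(3 - 3\right) + M = 0 + M = M$)
$-23 + Y{\left(2,2 \right)} k{\left(7 \right)} = -23 + \frac{5 + 2}{2 \cdot 2} \cdot 7 = -23 + \frac{1}{2} \cdot \frac{1}{2} \cdot 7 \cdot 7 = -23 + \frac{7}{4} \cdot 7 = -23 + \frac{49}{4} = - \frac{43}{4}$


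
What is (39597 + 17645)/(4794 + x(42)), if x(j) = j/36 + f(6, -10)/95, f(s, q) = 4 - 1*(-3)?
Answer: 32627940/2733287 ≈ 11.937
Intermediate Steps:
f(s, q) = 7 (f(s, q) = 4 + 3 = 7)
x(j) = 7/95 + j/36 (x(j) = j/36 + 7/95 = 7/95 + j/36)
(39597 + 17645)/(4794 + x(42)) = (39597 + 17645)/(4794 + (7/95 + (1/36)*42)) = 57242/(4794 + (7/95 + 7/6)) = 57242/(4794 + 707/570) = 57242/(2733287/570) = 57242*(570/2733287) = 32627940/2733287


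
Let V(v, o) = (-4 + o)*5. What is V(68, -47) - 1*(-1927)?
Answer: 1672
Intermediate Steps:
V(v, o) = -20 + 5*o
V(68, -47) - 1*(-1927) = (-20 + 5*(-47)) - 1*(-1927) = (-20 - 235) + 1927 = -255 + 1927 = 1672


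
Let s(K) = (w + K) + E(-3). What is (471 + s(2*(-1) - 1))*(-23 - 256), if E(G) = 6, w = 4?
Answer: -133362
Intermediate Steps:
s(K) = 10 + K (s(K) = (4 + K) + 6 = 10 + K)
(471 + s(2*(-1) - 1))*(-23 - 256) = (471 + (10 + (2*(-1) - 1)))*(-23 - 256) = (471 + (10 + (-2 - 1)))*(-279) = (471 + (10 - 3))*(-279) = (471 + 7)*(-279) = 478*(-279) = -133362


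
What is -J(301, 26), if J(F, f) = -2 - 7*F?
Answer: 2109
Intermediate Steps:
-J(301, 26) = -(-2 - 7*301) = -(-2 - 2107) = -1*(-2109) = 2109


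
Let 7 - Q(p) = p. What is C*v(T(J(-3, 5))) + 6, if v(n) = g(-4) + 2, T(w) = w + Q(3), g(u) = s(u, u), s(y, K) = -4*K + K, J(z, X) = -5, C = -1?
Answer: -8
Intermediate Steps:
s(y, K) = -3*K
Q(p) = 7 - p
g(u) = -3*u
T(w) = 4 + w (T(w) = w + (7 - 1*3) = w + (7 - 3) = w + 4 = 4 + w)
v(n) = 14 (v(n) = -3*(-4) + 2 = 12 + 2 = 14)
C*v(T(J(-3, 5))) + 6 = -1*14 + 6 = -14 + 6 = -8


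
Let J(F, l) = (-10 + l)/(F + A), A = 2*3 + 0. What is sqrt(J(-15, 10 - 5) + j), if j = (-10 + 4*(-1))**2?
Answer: sqrt(1769)/3 ≈ 14.020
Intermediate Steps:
A = 6 (A = 6 + 0 = 6)
J(F, l) = (-10 + l)/(6 + F) (J(F, l) = (-10 + l)/(F + 6) = (-10 + l)/(6 + F))
j = 196 (j = (-10 - 4)**2 = (-14)**2 = 196)
sqrt(J(-15, 10 - 5) + j) = sqrt((-10 + (10 - 5))/(6 - 15) + 196) = sqrt((-10 + 5)/(-9) + 196) = sqrt(-1/9*(-5) + 196) = sqrt(5/9 + 196) = sqrt(1769/9) = sqrt(1769)/3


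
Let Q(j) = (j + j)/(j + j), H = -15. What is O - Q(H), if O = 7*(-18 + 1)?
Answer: -120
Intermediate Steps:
Q(j) = 1 (Q(j) = (2*j)/((2*j)) = (2*j)*(1/(2*j)) = 1)
O = -119 (O = 7*(-17) = -119)
O - Q(H) = -119 - 1*1 = -119 - 1 = -120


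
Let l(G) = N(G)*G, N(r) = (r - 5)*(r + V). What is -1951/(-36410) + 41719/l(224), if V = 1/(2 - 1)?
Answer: 2305334639/40187901600 ≈ 0.057364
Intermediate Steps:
V = 1 (V = 1/1 = 1)
N(r) = (1 + r)*(-5 + r) (N(r) = (r - 5)*(r + 1) = (-5 + r)*(1 + r) = (1 + r)*(-5 + r))
l(G) = G*(-5 + G² - 4*G) (l(G) = (-5 + G² - 4*G)*G = G*(-5 + G² - 4*G))
-1951/(-36410) + 41719/l(224) = -1951/(-36410) + 41719/((224*(-5 + 224² - 4*224))) = -1951*(-1/36410) + 41719/((224*(-5 + 50176 - 896))) = 1951/36410 + 41719/((224*49275)) = 1951/36410 + 41719/11037600 = 2305334639/40187901600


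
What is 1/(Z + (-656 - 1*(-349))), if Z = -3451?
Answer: -1/3758 ≈ -0.00026610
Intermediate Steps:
1/(Z + (-656 - 1*(-349))) = 1/(-3451 + (-656 - 1*(-349))) = 1/(-3451 + (-656 + 349)) = 1/(-3451 - 307) = 1/(-3758) = -1/3758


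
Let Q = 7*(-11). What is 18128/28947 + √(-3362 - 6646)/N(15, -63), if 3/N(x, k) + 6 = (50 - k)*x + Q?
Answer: 18128/28947 + 3224*I*√278 ≈ 0.62625 + 53755.0*I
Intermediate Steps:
Q = -77
N(x, k) = 3/(-83 + x*(50 - k)) (N(x, k) = 3/(-6 + ((50 - k)*x - 77)) = 3/(-6 + (x*(50 - k) - 77)) = 3/(-6 + (-77 + x*(50 - k))) = 3/(-83 + x*(50 - k)))
18128/28947 + √(-3362 - 6646)/N(15, -63) = 18128/28947 + √(-3362 - 6646)/((-3/(83 - 50*15 - 63*15))) = 18128*(1/28947) + √(-10008)/((-3/(83 - 750 - 945))) = 18128/28947 + (6*I*√278)/((-3/(-1612))) = 18128/28947 + (6*I*√278)/((-3*(-1/1612))) = 18128/28947 + (6*I*√278)/(3/1612) = 18128/28947 + (6*I*√278)*(1612/3) = 18128/28947 + 3224*I*√278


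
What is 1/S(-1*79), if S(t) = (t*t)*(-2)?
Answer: -1/12482 ≈ -8.0115e-5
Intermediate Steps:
S(t) = -2*t² (S(t) = t²*(-2) = -2*t²)
1/S(-1*79) = 1/(-2*(-1*79)²) = 1/(-2*(-79)²) = 1/(-2*6241) = 1/(-12482) = -1/12482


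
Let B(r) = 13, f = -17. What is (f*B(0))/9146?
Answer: -13/538 ≈ -0.024164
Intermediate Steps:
(f*B(0))/9146 = -17*13/9146 = -221*1/9146 = -13/538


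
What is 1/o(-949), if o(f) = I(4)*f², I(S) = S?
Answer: 1/3602404 ≈ 2.7759e-7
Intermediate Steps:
o(f) = 4*f²
1/o(-949) = 1/(4*(-949)²) = 1/(4*900601) = 1/3602404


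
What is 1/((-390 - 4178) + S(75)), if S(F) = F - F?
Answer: -1/4568 ≈ -0.00021891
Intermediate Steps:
S(F) = 0
1/((-390 - 4178) + S(75)) = 1/((-390 - 4178) + 0) = 1/(-4568 + 0) = 1/(-4568) = -1/4568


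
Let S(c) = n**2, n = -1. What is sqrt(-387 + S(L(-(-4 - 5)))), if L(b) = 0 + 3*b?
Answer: I*sqrt(386) ≈ 19.647*I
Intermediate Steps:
L(b) = 3*b
S(c) = 1 (S(c) = (-1)**2 = 1)
sqrt(-387 + S(L(-(-4 - 5)))) = sqrt(-387 + 1) = sqrt(-386) = I*sqrt(386)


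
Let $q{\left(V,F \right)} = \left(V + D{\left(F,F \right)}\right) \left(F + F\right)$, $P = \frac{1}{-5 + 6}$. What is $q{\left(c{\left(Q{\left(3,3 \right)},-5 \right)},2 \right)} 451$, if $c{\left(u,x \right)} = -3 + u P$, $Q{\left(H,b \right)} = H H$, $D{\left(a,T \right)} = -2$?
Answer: $7216$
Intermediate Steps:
$P = 1$ ($P = 1^{-1} = 1$)
$Q{\left(H,b \right)} = H^{2}$
$c{\left(u,x \right)} = -3 + u$ ($c{\left(u,x \right)} = -3 + u 1 = -3 + u$)
$q{\left(V,F \right)} = 2 F \left(-2 + V\right)$ ($q{\left(V,F \right)} = \left(V - 2\right) \left(F + F\right) = \left(-2 + V\right) 2 F = 2 F \left(-2 + V\right)$)
$q{\left(c{\left(Q{\left(3,3 \right)},-5 \right)},2 \right)} 451 = 2 \cdot 2 \left(-2 - \left(3 - 3^{2}\right)\right) 451 = 2 \cdot 2 \left(-2 + \left(-3 + 9\right)\right) 451 = 2 \cdot 2 \left(-2 + 6\right) 451 = 2 \cdot 2 \cdot 4 \cdot 451 = 16 \cdot 451 = 7216$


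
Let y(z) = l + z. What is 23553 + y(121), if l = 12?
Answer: 23686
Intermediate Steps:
y(z) = 12 + z
23553 + y(121) = 23553 + (12 + 121) = 23553 + 133 = 23686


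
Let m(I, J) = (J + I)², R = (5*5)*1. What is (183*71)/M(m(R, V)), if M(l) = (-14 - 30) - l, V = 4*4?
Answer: -4331/575 ≈ -7.5322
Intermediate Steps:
R = 25 (R = 25*1 = 25)
V = 16
m(I, J) = (I + J)²
M(l) = -44 - l
(183*71)/M(m(R, V)) = (183*71)/(-44 - (25 + 16)²) = 12993/(-44 - 1*41²) = 12993/(-44 - 1*1681) = 12993/(-44 - 1681) = 12993/(-1725) = 12993*(-1/1725) = -4331/575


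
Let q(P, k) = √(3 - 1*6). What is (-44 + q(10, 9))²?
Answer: (44 - I*√3)² ≈ 1933.0 - 152.42*I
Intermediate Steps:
q(P, k) = I*√3 (q(P, k) = √(3 - 6) = √(-3) = I*√3)
(-44 + q(10, 9))² = (-44 + I*√3)²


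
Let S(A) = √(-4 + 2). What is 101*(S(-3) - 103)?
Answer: -10403 + 101*I*√2 ≈ -10403.0 + 142.84*I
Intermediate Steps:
S(A) = I*√2 (S(A) = √(-2) = I*√2)
101*(S(-3) - 103) = 101*(I*√2 - 103) = 101*(-103 + I*√2) = -10403 + 101*I*√2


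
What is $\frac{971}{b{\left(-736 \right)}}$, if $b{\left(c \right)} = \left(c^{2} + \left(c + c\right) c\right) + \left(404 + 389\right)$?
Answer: $\frac{971}{1625881} \approx 0.00059721$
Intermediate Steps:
$b{\left(c \right)} = 793 + 3 c^{2}$ ($b{\left(c \right)} = \left(c^{2} + 2 c c\right) + 793 = \left(c^{2} + 2 c^{2}\right) + 793 = 3 c^{2} + 793 = 793 + 3 c^{2}$)
$\frac{971}{b{\left(-736 \right)}} = \frac{971}{793 + 3 \left(-736\right)^{2}} = \frac{971}{793 + 3 \cdot 541696} = \frac{971}{793 + 1625088} = \frac{971}{1625881}$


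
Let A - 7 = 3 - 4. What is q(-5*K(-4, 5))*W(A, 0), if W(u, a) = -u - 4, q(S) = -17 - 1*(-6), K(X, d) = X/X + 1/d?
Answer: 110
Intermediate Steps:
K(X, d) = 1 + 1/d
q(S) = -11 (q(S) = -17 + 6 = -11)
A = 6 (A = 7 + (3 - 4) = 7 - 1 = 6)
W(u, a) = -4 - u
q(-5*K(-4, 5))*W(A, 0) = -11*(-4 - 1*6) = -11*(-4 - 6) = -11*(-10) = 110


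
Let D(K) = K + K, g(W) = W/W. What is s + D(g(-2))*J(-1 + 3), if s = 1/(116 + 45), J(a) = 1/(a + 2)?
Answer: 163/322 ≈ 0.50621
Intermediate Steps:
J(a) = 1/(2 + a)
g(W) = 1
D(K) = 2*K
s = 1/161 ≈ 0.0062112
s + D(g(-2))*J(-1 + 3) = 1/161 + (2*1)/(2 + (-1 + 3)) = 1/161 + 2/(2 + 2) = 1/161 + 2/4 = 1/161 + 2*(¼) = 1/161 + ½ = 163/322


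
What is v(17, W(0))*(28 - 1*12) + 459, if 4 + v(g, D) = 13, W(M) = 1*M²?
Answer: 603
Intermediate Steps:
W(M) = M²
v(g, D) = 9 (v(g, D) = -4 + 13 = 9)
v(17, W(0))*(28 - 1*12) + 459 = 9*(28 - 1*12) + 459 = 9*(28 - 12) + 459 = 9*16 + 459 = 144 + 459 = 603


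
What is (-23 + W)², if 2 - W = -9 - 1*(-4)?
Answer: 256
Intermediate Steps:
W = 7 (W = 2 - (-9 - 1*(-4)) = 2 - (-9 + 4) = 2 - 1*(-5) = 2 + 5 = 7)
(-23 + W)² = (-23 + 7)² = (-16)² = 256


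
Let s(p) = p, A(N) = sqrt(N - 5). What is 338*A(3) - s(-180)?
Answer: 180 + 338*I*sqrt(2) ≈ 180.0 + 478.0*I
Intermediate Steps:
A(N) = sqrt(-5 + N)
338*A(3) - s(-180) = 338*sqrt(-5 + 3) - 1*(-180) = 338*sqrt(-2) + 180 = 338*(I*sqrt(2)) + 180 = 338*I*sqrt(2) + 180 = 180 + 338*I*sqrt(2)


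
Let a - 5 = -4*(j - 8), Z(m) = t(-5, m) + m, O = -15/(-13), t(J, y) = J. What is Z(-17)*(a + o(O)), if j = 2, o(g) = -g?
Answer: -7964/13 ≈ -612.62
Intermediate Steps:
O = 15/13 (O = -15*(-1/13) = 15/13 ≈ 1.1538)
Z(m) = -5 + m
a = 29 (a = 5 - 4*(2 - 8) = 5 - 4*(-6) = 5 + 24 = 29)
Z(-17)*(a + o(O)) = (-5 - 17)*(29 - 1*15/13) = -22*(29 - 15/13) = -22*362/13 = -7964/13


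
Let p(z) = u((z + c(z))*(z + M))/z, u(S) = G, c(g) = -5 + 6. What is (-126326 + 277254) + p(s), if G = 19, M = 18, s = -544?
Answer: 82104813/544 ≈ 1.5093e+5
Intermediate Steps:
c(g) = 1
u(S) = 19
p(z) = 19/z
(-126326 + 277254) + p(s) = (-126326 + 277254) + 19/(-544) = 150928 + 19*(-1/544) = 150928 - 19/544 = 82104813/544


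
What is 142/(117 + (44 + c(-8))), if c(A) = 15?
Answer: 71/88 ≈ 0.80682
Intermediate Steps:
142/(117 + (44 + c(-8))) = 142/(117 + (44 + 15)) = 142/(117 + 59) = 142/176 = 142*(1/176) = 71/88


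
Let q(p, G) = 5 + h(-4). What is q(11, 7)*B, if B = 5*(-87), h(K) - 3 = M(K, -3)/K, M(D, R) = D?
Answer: -3915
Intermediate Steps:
h(K) = 4 (h(K) = 3 + K/K = 3 + 1 = 4)
B = -435
q(p, G) = 9 (q(p, G) = 5 + 4 = 9)
q(11, 7)*B = 9*(-435) = -3915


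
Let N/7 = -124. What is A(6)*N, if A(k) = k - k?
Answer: 0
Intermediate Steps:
N = -868 (N = 7*(-124) = -868)
A(k) = 0
A(6)*N = 0*(-868) = 0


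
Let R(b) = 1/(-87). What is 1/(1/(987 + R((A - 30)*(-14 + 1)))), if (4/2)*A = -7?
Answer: 85868/87 ≈ 986.99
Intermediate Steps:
A = -7/2 (A = (½)*(-7) = -7/2 ≈ -3.5000)
R(b) = -1/87
1/(1/(987 + R((A - 30)*(-14 + 1)))) = 1/(1/(987 - 1/87)) = 1/(1/(85868/87)) = 1/(87/85868) = 85868/87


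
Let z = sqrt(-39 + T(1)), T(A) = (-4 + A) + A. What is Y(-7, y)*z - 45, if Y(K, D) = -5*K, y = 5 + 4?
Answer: -45 + 35*I*sqrt(41) ≈ -45.0 + 224.11*I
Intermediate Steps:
y = 9
T(A) = -4 + 2*A
z = I*sqrt(41) (z = sqrt(-39 + (-4 + 2*1)) = sqrt(-39 + (-4 + 2)) = sqrt(-39 - 2) = sqrt(-41) = I*sqrt(41) ≈ 6.4031*I)
Y(-7, y)*z - 45 = (-5*(-7))*(I*sqrt(41)) - 45 = 35*(I*sqrt(41)) - 45 = 35*I*sqrt(41) - 45 = -45 + 35*I*sqrt(41)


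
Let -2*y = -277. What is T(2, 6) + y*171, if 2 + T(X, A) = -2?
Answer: 47359/2 ≈ 23680.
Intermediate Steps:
y = 277/2 (y = -1/2*(-277) = 277/2 ≈ 138.50)
T(X, A) = -4 (T(X, A) = -2 - 2 = -4)
T(2, 6) + y*171 = -4 + (277/2)*171 = -4 + 47367/2 = 47359/2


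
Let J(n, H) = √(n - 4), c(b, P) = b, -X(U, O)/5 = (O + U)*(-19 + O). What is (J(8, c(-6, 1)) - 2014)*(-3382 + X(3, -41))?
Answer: 29741384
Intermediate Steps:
X(U, O) = -5*(-19 + O)*(O + U) (X(U, O) = -5*(O + U)*(-19 + O) = -5*(-19 + O)*(O + U))
J(n, H) = √(-4 + n)
(J(8, c(-6, 1)) - 2014)*(-3382 + X(3, -41)) = (√(-4 + 8) - 2014)*(-3382 + (-5*(-41)² + 95*(-41) + 95*3 - 5*(-41)*3)) = (√4 - 2014)*(-3382 + (-5*1681 - 3895 + 285 + 615)) = (2 - 2014)*(-3382 + (-8405 - 3895 + 285 + 615)) = -2012*(-3382 - 11400) = -2012*(-14782) = 29741384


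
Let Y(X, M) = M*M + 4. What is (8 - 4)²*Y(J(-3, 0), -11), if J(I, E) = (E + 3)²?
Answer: 2000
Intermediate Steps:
J(I, E) = (3 + E)²
Y(X, M) = 4 + M² (Y(X, M) = M² + 4 = 4 + M²)
(8 - 4)²*Y(J(-3, 0), -11) = (8 - 4)²*(4 + (-11)²) = 4²*(4 + 121) = 16*125 = 2000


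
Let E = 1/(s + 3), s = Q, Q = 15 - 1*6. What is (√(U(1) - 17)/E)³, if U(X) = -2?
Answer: -32832*I*√19 ≈ -1.4311e+5*I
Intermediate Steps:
Q = 9 (Q = 15 - 6 = 9)
s = 9
E = 1/12 (E = 1/(9 + 3) = 1/12 ≈ 0.083333)
(√(U(1) - 17)/E)³ = (√(-2 - 17)/(1/12))³ = (√(-19)*12)³ = ((I*√19)*12)³ = (12*I*√19)³ = -32832*I*√19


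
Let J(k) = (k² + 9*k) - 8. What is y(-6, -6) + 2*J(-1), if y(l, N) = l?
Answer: -38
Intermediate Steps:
J(k) = -8 + k² + 9*k
y(-6, -6) + 2*J(-1) = -6 + 2*(-8 + (-1)² + 9*(-1)) = -6 + 2*(-8 + 1 - 9) = -6 + 2*(-16) = -6 - 32 = -38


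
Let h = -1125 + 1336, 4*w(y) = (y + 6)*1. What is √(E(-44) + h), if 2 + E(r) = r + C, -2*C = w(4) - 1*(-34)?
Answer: √587/2 ≈ 12.114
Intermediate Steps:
w(y) = 3/2 + y/4 (w(y) = ((y + 6)*1)/4 = ((6 + y)*1)/4 = (6 + y)/4 = 3/2 + y/4)
h = 211
C = -73/4 (C = -((3/2 + (¼)*4) - 1*(-34))/2 = -((3/2 + 1) + 34)/2 = -(5/2 + 34)/2 = -½*73/2 = -73/4 ≈ -18.250)
E(r) = -81/4 + r (E(r) = -2 + (r - 73/4) = -2 + (-73/4 + r) = -81/4 + r)
√(E(-44) + h) = √((-81/4 - 44) + 211) = √(-257/4 + 211) = √(587/4) = √587/2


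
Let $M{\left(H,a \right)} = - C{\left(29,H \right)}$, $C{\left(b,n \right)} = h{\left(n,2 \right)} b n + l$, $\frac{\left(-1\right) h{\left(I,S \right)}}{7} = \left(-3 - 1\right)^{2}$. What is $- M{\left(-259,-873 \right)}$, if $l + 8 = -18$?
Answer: $841206$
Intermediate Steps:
$l = -26$ ($l = -8 - 18 = -26$)
$h{\left(I,S \right)} = -112$ ($h{\left(I,S \right)} = - 7 \left(-3 - 1\right)^{2} = - 7 \left(-4\right)^{2} = \left(-7\right) 16 = -112$)
$C{\left(b,n \right)} = -26 - 112 b n$ ($C{\left(b,n \right)} = - 112 b n - 26 = -26 - 112 b n$)
$M{\left(H,a \right)} = 26 + 3248 H$ ($M{\left(H,a \right)} = - (-26 - 3248 H) = 26 + 3248 H$)
$- M{\left(-259,-873 \right)} = - (26 + 3248 \left(-259\right)) = - (26 - 841232) = \left(-1\right) \left(-841206\right) = 841206$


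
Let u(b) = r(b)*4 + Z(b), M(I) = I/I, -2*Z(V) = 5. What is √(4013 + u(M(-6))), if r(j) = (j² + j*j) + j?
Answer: √16090/2 ≈ 63.423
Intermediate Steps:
Z(V) = -5/2 (Z(V) = -½*5 = -5/2)
r(j) = j + 2*j² (r(j) = (j² + j²) + j = 2*j² + j = j + 2*j²)
M(I) = 1
u(b) = -5/2 + 4*b*(1 + 2*b) (u(b) = (b*(1 + 2*b))*4 - 5/2 = 4*b*(1 + 2*b) - 5/2 = -5/2 + 4*b*(1 + 2*b))
√(4013 + u(M(-6))) = √(4013 + (-5/2 + 4*1*(1 + 2*1))) = √(4013 + (-5/2 + 4*1*(1 + 2))) = √(4013 + (-5/2 + 4*1*3)) = √(4013 + (-5/2 + 12)) = √(4013 + 19/2) = √(8045/2) = √16090/2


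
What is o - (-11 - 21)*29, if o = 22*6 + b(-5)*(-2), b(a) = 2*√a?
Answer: 1060 - 4*I*√5 ≈ 1060.0 - 8.9443*I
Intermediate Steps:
o = 132 - 4*I*√5 (o = 22*6 + (2*√(-5))*(-2) = 132 + (2*(I*√5))*(-2) = 132 + (2*I*√5)*(-2) = 132 - 4*I*√5 ≈ 132.0 - 8.9443*I)
o - (-11 - 21)*29 = (132 - 4*I*√5) - (-11 - 21)*29 = (132 - 4*I*√5) - (-32)*29 = (132 - 4*I*√5) - 1*(-928) = (132 - 4*I*√5) + 928 = 1060 - 4*I*√5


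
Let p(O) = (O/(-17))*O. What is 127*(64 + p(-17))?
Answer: 5969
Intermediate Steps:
p(O) = -O²/17 (p(O) = (O*(-1/17))*O = (-O/17)*O = -O²/17)
127*(64 + p(-17)) = 127*(64 - 1/17*(-17)²) = 127*(64 - 1/17*289) = 127*(64 - 17) = 127*47 = 5969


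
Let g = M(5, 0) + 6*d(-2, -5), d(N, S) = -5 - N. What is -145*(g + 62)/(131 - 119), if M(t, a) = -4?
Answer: -1450/3 ≈ -483.33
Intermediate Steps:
g = -22 (g = -4 + 6*(-5 - 1*(-2)) = -4 + 6*(-5 + 2) = -4 + 6*(-3) = -4 - 18 = -22)
-145*(g + 62)/(131 - 119) = -145*(-22 + 62)/(131 - 119) = -5800/12 = -145*10/3 = -1450/3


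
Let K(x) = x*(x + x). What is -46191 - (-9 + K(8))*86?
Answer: -56425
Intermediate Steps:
K(x) = 2*x**2 (K(x) = x*(2*x) = 2*x**2)
-46191 - (-9 + K(8))*86 = -46191 - (-9 + 2*8**2)*86 = -46191 - (-9 + 2*64)*86 = -46191 - (-9 + 128)*86 = -46191 - 119*86 = -46191 - 1*10234 = -46191 - 10234 = -56425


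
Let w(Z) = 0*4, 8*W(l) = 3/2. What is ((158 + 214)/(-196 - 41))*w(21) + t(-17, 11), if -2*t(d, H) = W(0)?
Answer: -3/32 ≈ -0.093750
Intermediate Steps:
W(l) = 3/16 (W(l) = (3/2)/8 = (3*(½))/8 = (⅛)*(3/2) = 3/16)
t(d, H) = -3/32 (t(d, H) = -½*3/16 = -3/32)
w(Z) = 0
((158 + 214)/(-196 - 41))*w(21) + t(-17, 11) = ((158 + 214)/(-196 - 41))*0 - 3/32 = (372/(-237))*0 - 3/32 = (372*(-1/237))*0 - 3/32 = -124/79*0 - 3/32 = 0 - 3/32 = -3/32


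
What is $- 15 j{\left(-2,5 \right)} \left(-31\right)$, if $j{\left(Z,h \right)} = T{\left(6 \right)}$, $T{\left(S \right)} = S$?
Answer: $2790$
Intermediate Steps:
$j{\left(Z,h \right)} = 6$
$- 15 j{\left(-2,5 \right)} \left(-31\right) = \left(-15\right) 6 \left(-31\right) = \left(-90\right) \left(-31\right) = 2790$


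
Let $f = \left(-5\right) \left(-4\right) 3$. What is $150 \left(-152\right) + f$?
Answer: $-22740$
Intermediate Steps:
$f = 60$ ($f = 20 \cdot 3 = 60$)
$150 \left(-152\right) + f = 150 \left(-152\right) + 60 = -22800 + 60 = -22740$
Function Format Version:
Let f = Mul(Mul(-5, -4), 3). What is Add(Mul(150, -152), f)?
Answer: -22740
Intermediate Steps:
f = 60 (f = Mul(20, 3) = 60)
Add(Mul(150, -152), f) = Add(Mul(150, -152), 60) = Add(-22800, 60) = -22740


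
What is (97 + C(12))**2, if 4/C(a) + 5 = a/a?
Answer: 9216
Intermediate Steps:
C(a) = -1 (C(a) = 4/(-5 + a/a) = 4/(-5 + 1) = 4/(-4) = 4*(-1/4) = -1)
(97 + C(12))**2 = (97 - 1)**2 = 96**2 = 9216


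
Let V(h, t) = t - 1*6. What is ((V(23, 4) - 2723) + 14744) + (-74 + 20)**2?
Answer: 14935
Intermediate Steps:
V(h, t) = -6 + t (V(h, t) = t - 6 = -6 + t)
((V(23, 4) - 2723) + 14744) + (-74 + 20)**2 = (((-6 + 4) - 2723) + 14744) + (-74 + 20)**2 = ((-2 - 2723) + 14744) + (-54)**2 = (-2725 + 14744) + 2916 = 12019 + 2916 = 14935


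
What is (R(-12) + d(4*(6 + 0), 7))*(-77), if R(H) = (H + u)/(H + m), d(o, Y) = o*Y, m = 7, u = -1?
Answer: -65681/5 ≈ -13136.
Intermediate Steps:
d(o, Y) = Y*o
R(H) = (-1 + H)/(7 + H) (R(H) = (H - 1)/(H + 7) = (-1 + H)/(7 + H))
(R(-12) + d(4*(6 + 0), 7))*(-77) = ((-1 - 12)/(7 - 12) + 7*(4*(6 + 0)))*(-77) = (-13/(-5) + 7*(4*6))*(-77) = (-⅕*(-13) + 7*24)*(-77) = (13/5 + 168)*(-77) = (853/5)*(-77) = -65681/5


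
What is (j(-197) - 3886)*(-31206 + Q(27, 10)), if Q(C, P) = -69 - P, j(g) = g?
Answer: 127736655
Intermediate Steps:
(j(-197) - 3886)*(-31206 + Q(27, 10)) = (-197 - 3886)*(-31206 + (-69 - 1*10)) = -4083*(-31206 + (-69 - 10)) = -4083*(-31206 - 79) = -4083*(-31285) = 127736655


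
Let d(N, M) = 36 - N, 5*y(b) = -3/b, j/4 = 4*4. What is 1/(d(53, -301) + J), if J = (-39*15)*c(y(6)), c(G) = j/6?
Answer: -1/6257 ≈ -0.00015982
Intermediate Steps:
j = 64 (j = 4*(4*4) = 4*16 = 64)
y(b) = -3/(5*b) (y(b) = (-3/b)/5 = -3/(5*b))
c(G) = 32/3 (c(G) = 64/6 = 64*(⅙) = 32/3)
J = -6240 (J = -39*15*(32/3) = -585*32/3 = -6240)
1/(d(53, -301) + J) = 1/((36 - 1*53) - 6240) = 1/((36 - 53) - 6240) = 1/(-17 - 6240) = 1/(-6257) = -1/6257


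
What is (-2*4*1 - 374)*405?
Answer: -154710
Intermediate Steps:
(-2*4*1 - 374)*405 = (-8*1 - 374)*405 = (-8 - 374)*405 = -382*405 = -154710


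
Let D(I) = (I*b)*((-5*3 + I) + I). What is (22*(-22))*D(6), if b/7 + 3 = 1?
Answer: -121968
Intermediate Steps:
b = -14 (b = -21 + 7*1 = -21 + 7 = -14)
D(I) = -14*I*(-15 + 2*I) (D(I) = (I*(-14))*((-5*3 + I) + I) = (-14*I)*((-15 + I) + I) = (-14*I)*(-15 + 2*I) = -14*I*(-15 + 2*I))
(22*(-22))*D(6) = (22*(-22))*(14*6*(15 - 2*6)) = -6776*6*(15 - 12) = -6776*6*3 = -484*252 = -121968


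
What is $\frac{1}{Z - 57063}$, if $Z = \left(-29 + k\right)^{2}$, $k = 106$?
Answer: $- \frac{1}{51134} \approx -1.9556 \cdot 10^{-5}$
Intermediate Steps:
$Z = 5929$ ($Z = \left(-29 + 106\right)^{2} = 77^{2} = 5929$)
$\frac{1}{Z - 57063} = \frac{1}{5929 - 57063} = \frac{1}{-51134} = - \frac{1}{51134}$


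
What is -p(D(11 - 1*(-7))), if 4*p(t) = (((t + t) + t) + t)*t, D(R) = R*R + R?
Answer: -116964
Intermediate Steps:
D(R) = R + R² (D(R) = R² + R = R + R²)
p(t) = t² (p(t) = ((((t + t) + t) + t)*t)/4 = (((2*t + t) + t)*t)/4 = ((3*t + t)*t)/4 = ((4*t)*t)/4 = (4*t²)/4 = t²)
-p(D(11 - 1*(-7))) = -((11 - 1*(-7))*(1 + (11 - 1*(-7))))² = -((11 + 7)*(1 + (11 + 7)))² = -(18*(1 + 18))² = -(18*19)² = -1*342² = -1*116964 = -116964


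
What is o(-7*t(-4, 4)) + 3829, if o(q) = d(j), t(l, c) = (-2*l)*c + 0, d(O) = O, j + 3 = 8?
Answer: 3834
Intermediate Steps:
j = 5 (j = -3 + 8 = 5)
t(l, c) = -2*c*l (t(l, c) = -2*c*l + 0 = -2*c*l)
o(q) = 5
o(-7*t(-4, 4)) + 3829 = 5 + 3829 = 3834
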